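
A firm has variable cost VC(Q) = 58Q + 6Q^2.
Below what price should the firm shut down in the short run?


AVC(Q) = VC(Q)/Q = 58 + 6Q
AVC is increasing in Q, so minimum AVC is at Q -> 0+.
Min AVC = 58
The firm should shut down if P < 58.

58


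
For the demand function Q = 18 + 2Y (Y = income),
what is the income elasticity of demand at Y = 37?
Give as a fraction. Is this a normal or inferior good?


dQ/dY = 2
At Y = 37: Q = 18 + 2*37 = 92
Ey = (dQ/dY)(Y/Q) = 2 * 37 / 92 = 37/46
Since Ey > 0, this is a normal good.

37/46 (normal good)


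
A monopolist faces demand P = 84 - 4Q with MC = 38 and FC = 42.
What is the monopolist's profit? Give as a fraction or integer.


MR = MC: 84 - 8Q = 38
Q* = 23/4
P* = 84 - 4*23/4 = 61
Profit = (P* - MC)*Q* - FC
= (61 - 38)*23/4 - 42
= 23*23/4 - 42
= 529/4 - 42 = 361/4

361/4


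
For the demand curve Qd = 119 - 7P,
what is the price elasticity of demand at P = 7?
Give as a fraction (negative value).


dQ/dP = -7
At P = 7: Q = 119 - 7*7 = 70
E = (dQ/dP)(P/Q) = (-7)(7/70) = -7/10

-7/10


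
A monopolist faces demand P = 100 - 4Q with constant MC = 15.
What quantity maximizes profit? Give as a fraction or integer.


TR = P*Q = (100 - 4Q)Q = 100Q - 4Q^2
MR = dTR/dQ = 100 - 8Q
Set MR = MC:
100 - 8Q = 15
85 = 8Q
Q* = 85/8 = 85/8

85/8


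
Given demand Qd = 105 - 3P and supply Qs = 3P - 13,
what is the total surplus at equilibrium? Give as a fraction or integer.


Find equilibrium: 105 - 3P = 3P - 13
105 + 13 = 6P
P* = 118/6 = 59/3
Q* = 3*59/3 - 13 = 46
Inverse demand: P = 35 - Q/3, so P_max = 35
Inverse supply: P = 13/3 + Q/3, so P_min = 13/3
CS = (1/2) * 46 * (35 - 59/3) = 1058/3
PS = (1/2) * 46 * (59/3 - 13/3) = 1058/3
TS = CS + PS = 1058/3 + 1058/3 = 2116/3

2116/3


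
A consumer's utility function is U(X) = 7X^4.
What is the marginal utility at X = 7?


MU = dU/dX = 7*4*X^(4-1)
MU = 28*X^3
At X = 7:
MU = 28 * 7^3
MU = 28 * 343 = 9604

9604


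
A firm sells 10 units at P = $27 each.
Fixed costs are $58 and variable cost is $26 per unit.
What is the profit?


Total Revenue = P * Q = 27 * 10 = $270
Total Cost = FC + VC*Q = 58 + 26*10 = $318
Profit = TR - TC = 270 - 318 = $-48

$-48


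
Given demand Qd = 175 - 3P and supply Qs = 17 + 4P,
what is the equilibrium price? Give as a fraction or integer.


At equilibrium, Qd = Qs.
175 - 3P = 17 + 4P
175 - 17 = 3P + 4P
158 = 7P
P* = 158/7 = 158/7

158/7


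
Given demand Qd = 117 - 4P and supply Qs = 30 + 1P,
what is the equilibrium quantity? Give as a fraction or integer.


First find equilibrium price:
117 - 4P = 30 + 1P
P* = 87/5 = 87/5
Then substitute into demand:
Q* = 117 - 4 * 87/5 = 237/5

237/5


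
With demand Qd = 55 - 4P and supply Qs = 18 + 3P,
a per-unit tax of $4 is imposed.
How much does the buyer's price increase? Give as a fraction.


With a per-unit tax, the buyer's price increase depends on relative slopes.
Supply slope: d = 3, Demand slope: b = 4
Buyer's price increase = d * tax / (b + d)
= 3 * 4 / (4 + 3)
= 12 / 7 = 12/7

12/7


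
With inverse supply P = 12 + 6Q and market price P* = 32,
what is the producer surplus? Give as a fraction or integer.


Minimum supply price (at Q=0): P_min = 12
Quantity supplied at P* = 32:
Q* = (32 - 12)/6 = 10/3
PS = (1/2) * Q* * (P* - P_min)
PS = (1/2) * 10/3 * (32 - 12)
PS = (1/2) * 10/3 * 20 = 100/3

100/3


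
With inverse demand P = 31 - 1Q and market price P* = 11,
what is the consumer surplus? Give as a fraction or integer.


Maximum willingness to pay (at Q=0): P_max = 31
Quantity demanded at P* = 11:
Q* = (31 - 11)/1 = 20
CS = (1/2) * Q* * (P_max - P*)
CS = (1/2) * 20 * (31 - 11)
CS = (1/2) * 20 * 20 = 200

200


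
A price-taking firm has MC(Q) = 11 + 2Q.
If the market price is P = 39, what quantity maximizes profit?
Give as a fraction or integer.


In perfect competition, profit is maximized where P = MC.
39 = 11 + 2Q
28 = 2Q
Q* = 28/2 = 14

14


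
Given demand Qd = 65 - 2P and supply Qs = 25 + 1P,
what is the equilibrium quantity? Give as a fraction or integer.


First find equilibrium price:
65 - 2P = 25 + 1P
P* = 40/3 = 40/3
Then substitute into demand:
Q* = 65 - 2 * 40/3 = 115/3

115/3


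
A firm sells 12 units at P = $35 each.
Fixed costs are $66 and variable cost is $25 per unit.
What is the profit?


Total Revenue = P * Q = 35 * 12 = $420
Total Cost = FC + VC*Q = 66 + 25*12 = $366
Profit = TR - TC = 420 - 366 = $54

$54


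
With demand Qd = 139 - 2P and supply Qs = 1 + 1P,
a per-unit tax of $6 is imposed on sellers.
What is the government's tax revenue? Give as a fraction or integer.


With tax on sellers, new supply: Qs' = 1 + 1(P - 6)
= 1P - 5
New equilibrium quantity:
Q_new = 43
Tax revenue = tax * Q_new = 6 * 43 = 258

258


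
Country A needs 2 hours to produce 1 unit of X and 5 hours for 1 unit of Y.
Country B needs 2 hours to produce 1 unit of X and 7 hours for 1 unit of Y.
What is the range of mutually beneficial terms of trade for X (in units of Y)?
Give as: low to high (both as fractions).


Opportunity cost of X for Country A = hours_X / hours_Y = 2/5 = 2/5 units of Y
Opportunity cost of X for Country B = hours_X / hours_Y = 2/7 = 2/7 units of Y
Terms of trade must be between the two opportunity costs.
Range: 2/7 to 2/5

2/7 to 2/5


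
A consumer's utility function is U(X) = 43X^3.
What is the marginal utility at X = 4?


MU = dU/dX = 43*3*X^(3-1)
MU = 129*X^2
At X = 4:
MU = 129 * 4^2
MU = 129 * 16 = 2064

2064


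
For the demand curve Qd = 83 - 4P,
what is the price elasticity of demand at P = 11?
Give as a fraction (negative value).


dQ/dP = -4
At P = 11: Q = 83 - 4*11 = 39
E = (dQ/dP)(P/Q) = (-4)(11/39) = -44/39

-44/39


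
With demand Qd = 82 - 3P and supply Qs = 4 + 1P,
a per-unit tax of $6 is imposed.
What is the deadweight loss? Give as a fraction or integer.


Pre-tax equilibrium quantity: Q* = 47/2
Post-tax equilibrium quantity: Q_tax = 19
Reduction in quantity: Q* - Q_tax = 9/2
DWL = (1/2) * tax * (Q* - Q_tax)
DWL = (1/2) * 6 * 9/2 = 27/2

27/2


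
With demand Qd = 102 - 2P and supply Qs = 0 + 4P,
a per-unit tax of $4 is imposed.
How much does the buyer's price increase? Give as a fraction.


With a per-unit tax, the buyer's price increase depends on relative slopes.
Supply slope: d = 4, Demand slope: b = 2
Buyer's price increase = d * tax / (b + d)
= 4 * 4 / (2 + 4)
= 16 / 6 = 8/3

8/3


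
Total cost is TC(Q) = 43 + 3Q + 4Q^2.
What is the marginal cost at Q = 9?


MC = dTC/dQ = 3 + 2*4*Q
At Q = 9:
MC = 3 + 8*9
MC = 3 + 72 = 75

75


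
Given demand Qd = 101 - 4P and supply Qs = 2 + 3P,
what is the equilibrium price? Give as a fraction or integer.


At equilibrium, Qd = Qs.
101 - 4P = 2 + 3P
101 - 2 = 4P + 3P
99 = 7P
P* = 99/7 = 99/7

99/7


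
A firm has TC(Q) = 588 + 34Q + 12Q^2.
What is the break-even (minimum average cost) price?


AC(Q) = 588/Q + 34 + 12Q
To minimize: dAC/dQ = -588/Q^2 + 12 = 0
Q^2 = 588/12 = 49
Q* = 7
Min AC = 588/7 + 34 + 12*7
Min AC = 84 + 34 + 84 = 202

202


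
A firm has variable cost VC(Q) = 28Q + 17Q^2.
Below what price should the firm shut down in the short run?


AVC(Q) = VC(Q)/Q = 28 + 17Q
AVC is increasing in Q, so minimum AVC is at Q -> 0+.
Min AVC = 28
The firm should shut down if P < 28.

28


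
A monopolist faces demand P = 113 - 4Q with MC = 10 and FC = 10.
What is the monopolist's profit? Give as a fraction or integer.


MR = MC: 113 - 8Q = 10
Q* = 103/8
P* = 113 - 4*103/8 = 123/2
Profit = (P* - MC)*Q* - FC
= (123/2 - 10)*103/8 - 10
= 103/2*103/8 - 10
= 10609/16 - 10 = 10449/16

10449/16


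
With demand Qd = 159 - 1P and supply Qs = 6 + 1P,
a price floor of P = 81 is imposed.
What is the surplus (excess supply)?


At P = 81:
Qd = 159 - 1*81 = 78
Qs = 6 + 1*81 = 87
Surplus = Qs - Qd = 87 - 78 = 9

9


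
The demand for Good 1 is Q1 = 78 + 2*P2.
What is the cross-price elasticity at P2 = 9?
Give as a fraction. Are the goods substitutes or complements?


dQ1/dP2 = 2
At P2 = 9: Q1 = 78 + 2*9 = 96
Exy = (dQ1/dP2)(P2/Q1) = 2 * 9 / 96 = 3/16
Since Exy > 0, the goods are substitutes.

3/16 (substitutes)


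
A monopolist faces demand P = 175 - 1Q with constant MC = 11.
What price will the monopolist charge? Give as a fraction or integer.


MR = 175 - 2Q
Set MR = MC: 175 - 2Q = 11
Q* = 82
Substitute into demand:
P* = 175 - 1*82 = 93

93


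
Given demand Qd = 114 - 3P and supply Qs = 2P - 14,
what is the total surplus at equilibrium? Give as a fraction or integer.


Find equilibrium: 114 - 3P = 2P - 14
114 + 14 = 5P
P* = 128/5 = 128/5
Q* = 2*128/5 - 14 = 186/5
Inverse demand: P = 38 - Q/3, so P_max = 38
Inverse supply: P = 7 + Q/2, so P_min = 7
CS = (1/2) * 186/5 * (38 - 128/5) = 5766/25
PS = (1/2) * 186/5 * (128/5 - 7) = 8649/25
TS = CS + PS = 5766/25 + 8649/25 = 2883/5

2883/5


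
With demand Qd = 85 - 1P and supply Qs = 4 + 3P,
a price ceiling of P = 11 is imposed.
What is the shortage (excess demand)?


At P = 11:
Qd = 85 - 1*11 = 74
Qs = 4 + 3*11 = 37
Shortage = Qd - Qs = 74 - 37 = 37

37


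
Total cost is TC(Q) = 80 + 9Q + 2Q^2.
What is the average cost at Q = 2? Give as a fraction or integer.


TC(2) = 80 + 9*2 + 2*2^2
TC(2) = 80 + 18 + 8 = 106
AC = TC/Q = 106/2 = 53

53


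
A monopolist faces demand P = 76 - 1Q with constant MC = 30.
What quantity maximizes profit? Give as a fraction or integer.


TR = P*Q = (76 - 1Q)Q = 76Q - 1Q^2
MR = dTR/dQ = 76 - 2Q
Set MR = MC:
76 - 2Q = 30
46 = 2Q
Q* = 46/2 = 23

23


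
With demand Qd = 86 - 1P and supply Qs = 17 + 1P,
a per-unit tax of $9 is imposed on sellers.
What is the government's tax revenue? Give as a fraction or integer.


With tax on sellers, new supply: Qs' = 17 + 1(P - 9)
= 8 + 1P
New equilibrium quantity:
Q_new = 47
Tax revenue = tax * Q_new = 9 * 47 = 423

423


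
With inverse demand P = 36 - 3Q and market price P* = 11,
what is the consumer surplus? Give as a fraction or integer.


Maximum willingness to pay (at Q=0): P_max = 36
Quantity demanded at P* = 11:
Q* = (36 - 11)/3 = 25/3
CS = (1/2) * Q* * (P_max - P*)
CS = (1/2) * 25/3 * (36 - 11)
CS = (1/2) * 25/3 * 25 = 625/6

625/6


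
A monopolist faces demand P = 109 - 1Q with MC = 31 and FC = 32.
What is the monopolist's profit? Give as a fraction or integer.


MR = MC: 109 - 2Q = 31
Q* = 39
P* = 109 - 1*39 = 70
Profit = (P* - MC)*Q* - FC
= (70 - 31)*39 - 32
= 39*39 - 32
= 1521 - 32 = 1489

1489


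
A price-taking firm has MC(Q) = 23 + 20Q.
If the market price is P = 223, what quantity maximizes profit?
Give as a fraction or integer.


In perfect competition, profit is maximized where P = MC.
223 = 23 + 20Q
200 = 20Q
Q* = 200/20 = 10

10


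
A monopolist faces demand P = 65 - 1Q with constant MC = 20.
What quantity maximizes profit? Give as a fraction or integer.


TR = P*Q = (65 - 1Q)Q = 65Q - 1Q^2
MR = dTR/dQ = 65 - 2Q
Set MR = MC:
65 - 2Q = 20
45 = 2Q
Q* = 45/2 = 45/2

45/2


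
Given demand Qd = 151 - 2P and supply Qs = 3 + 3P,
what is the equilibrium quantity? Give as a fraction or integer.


First find equilibrium price:
151 - 2P = 3 + 3P
P* = 148/5 = 148/5
Then substitute into demand:
Q* = 151 - 2 * 148/5 = 459/5

459/5


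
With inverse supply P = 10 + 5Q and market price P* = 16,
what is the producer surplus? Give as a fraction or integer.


Minimum supply price (at Q=0): P_min = 10
Quantity supplied at P* = 16:
Q* = (16 - 10)/5 = 6/5
PS = (1/2) * Q* * (P* - P_min)
PS = (1/2) * 6/5 * (16 - 10)
PS = (1/2) * 6/5 * 6 = 18/5

18/5


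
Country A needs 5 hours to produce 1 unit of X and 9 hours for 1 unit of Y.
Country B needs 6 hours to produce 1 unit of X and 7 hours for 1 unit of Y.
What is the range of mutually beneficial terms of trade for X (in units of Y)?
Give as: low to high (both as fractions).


Opportunity cost of X for Country A = hours_X / hours_Y = 5/9 = 5/9 units of Y
Opportunity cost of X for Country B = hours_X / hours_Y = 6/7 = 6/7 units of Y
Terms of trade must be between the two opportunity costs.
Range: 5/9 to 6/7

5/9 to 6/7


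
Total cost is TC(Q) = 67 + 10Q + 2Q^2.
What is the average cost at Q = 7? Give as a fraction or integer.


TC(7) = 67 + 10*7 + 2*7^2
TC(7) = 67 + 70 + 98 = 235
AC = TC/Q = 235/7 = 235/7

235/7


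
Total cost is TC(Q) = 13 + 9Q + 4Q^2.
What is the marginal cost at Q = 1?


MC = dTC/dQ = 9 + 2*4*Q
At Q = 1:
MC = 9 + 8*1
MC = 9 + 8 = 17

17


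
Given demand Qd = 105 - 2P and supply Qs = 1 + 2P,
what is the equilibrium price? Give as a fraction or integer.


At equilibrium, Qd = Qs.
105 - 2P = 1 + 2P
105 - 1 = 2P + 2P
104 = 4P
P* = 104/4 = 26

26


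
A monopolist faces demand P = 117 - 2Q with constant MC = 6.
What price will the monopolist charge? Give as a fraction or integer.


MR = 117 - 4Q
Set MR = MC: 117 - 4Q = 6
Q* = 111/4
Substitute into demand:
P* = 117 - 2*111/4 = 123/2

123/2


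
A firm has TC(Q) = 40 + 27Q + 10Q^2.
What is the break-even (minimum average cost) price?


AC(Q) = 40/Q + 27 + 10Q
To minimize: dAC/dQ = -40/Q^2 + 10 = 0
Q^2 = 40/10 = 4
Q* = 2
Min AC = 40/2 + 27 + 10*2
Min AC = 20 + 27 + 20 = 67

67


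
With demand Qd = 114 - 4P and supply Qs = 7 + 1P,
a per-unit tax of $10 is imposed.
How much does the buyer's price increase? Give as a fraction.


With a per-unit tax, the buyer's price increase depends on relative slopes.
Supply slope: d = 1, Demand slope: b = 4
Buyer's price increase = d * tax / (b + d)
= 1 * 10 / (4 + 1)
= 10 / 5 = 2

2


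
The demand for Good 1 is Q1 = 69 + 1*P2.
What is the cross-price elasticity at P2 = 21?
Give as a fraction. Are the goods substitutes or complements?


dQ1/dP2 = 1
At P2 = 21: Q1 = 69 + 1*21 = 90
Exy = (dQ1/dP2)(P2/Q1) = 1 * 21 / 90 = 7/30
Since Exy > 0, the goods are substitutes.

7/30 (substitutes)


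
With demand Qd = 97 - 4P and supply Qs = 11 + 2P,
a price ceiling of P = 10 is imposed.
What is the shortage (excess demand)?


At P = 10:
Qd = 97 - 4*10 = 57
Qs = 11 + 2*10 = 31
Shortage = Qd - Qs = 57 - 31 = 26

26


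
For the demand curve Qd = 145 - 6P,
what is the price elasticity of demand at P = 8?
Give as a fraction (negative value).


dQ/dP = -6
At P = 8: Q = 145 - 6*8 = 97
E = (dQ/dP)(P/Q) = (-6)(8/97) = -48/97

-48/97


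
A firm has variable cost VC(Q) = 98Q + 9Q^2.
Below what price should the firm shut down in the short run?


AVC(Q) = VC(Q)/Q = 98 + 9Q
AVC is increasing in Q, so minimum AVC is at Q -> 0+.
Min AVC = 98
The firm should shut down if P < 98.

98


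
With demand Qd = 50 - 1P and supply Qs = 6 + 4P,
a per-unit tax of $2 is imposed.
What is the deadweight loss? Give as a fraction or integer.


Pre-tax equilibrium quantity: Q* = 206/5
Post-tax equilibrium quantity: Q_tax = 198/5
Reduction in quantity: Q* - Q_tax = 8/5
DWL = (1/2) * tax * (Q* - Q_tax)
DWL = (1/2) * 2 * 8/5 = 8/5

8/5


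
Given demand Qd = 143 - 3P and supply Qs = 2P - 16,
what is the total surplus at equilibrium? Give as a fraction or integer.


Find equilibrium: 143 - 3P = 2P - 16
143 + 16 = 5P
P* = 159/5 = 159/5
Q* = 2*159/5 - 16 = 238/5
Inverse demand: P = 143/3 - Q/3, so P_max = 143/3
Inverse supply: P = 8 + Q/2, so P_min = 8
CS = (1/2) * 238/5 * (143/3 - 159/5) = 28322/75
PS = (1/2) * 238/5 * (159/5 - 8) = 14161/25
TS = CS + PS = 28322/75 + 14161/25 = 14161/15

14161/15


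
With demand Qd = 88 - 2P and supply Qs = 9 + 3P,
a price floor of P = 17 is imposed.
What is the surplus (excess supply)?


At P = 17:
Qd = 88 - 2*17 = 54
Qs = 9 + 3*17 = 60
Surplus = Qs - Qd = 60 - 54 = 6

6


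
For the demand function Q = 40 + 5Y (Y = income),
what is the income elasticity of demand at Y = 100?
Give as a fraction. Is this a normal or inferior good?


dQ/dY = 5
At Y = 100: Q = 40 + 5*100 = 540
Ey = (dQ/dY)(Y/Q) = 5 * 100 / 540 = 25/27
Since Ey > 0, this is a normal good.

25/27 (normal good)


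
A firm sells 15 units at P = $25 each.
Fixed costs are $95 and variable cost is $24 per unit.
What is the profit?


Total Revenue = P * Q = 25 * 15 = $375
Total Cost = FC + VC*Q = 95 + 24*15 = $455
Profit = TR - TC = 375 - 455 = $-80

$-80


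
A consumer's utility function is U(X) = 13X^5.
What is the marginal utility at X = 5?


MU = dU/dX = 13*5*X^(5-1)
MU = 65*X^4
At X = 5:
MU = 65 * 5^4
MU = 65 * 625 = 40625

40625


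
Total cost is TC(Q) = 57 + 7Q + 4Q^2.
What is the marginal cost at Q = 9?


MC = dTC/dQ = 7 + 2*4*Q
At Q = 9:
MC = 7 + 8*9
MC = 7 + 72 = 79

79


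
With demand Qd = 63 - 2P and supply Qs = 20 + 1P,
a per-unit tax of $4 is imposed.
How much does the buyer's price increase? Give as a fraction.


With a per-unit tax, the buyer's price increase depends on relative slopes.
Supply slope: d = 1, Demand slope: b = 2
Buyer's price increase = d * tax / (b + d)
= 1 * 4 / (2 + 1)
= 4 / 3 = 4/3

4/3


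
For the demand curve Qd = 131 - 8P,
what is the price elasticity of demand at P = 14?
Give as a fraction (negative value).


dQ/dP = -8
At P = 14: Q = 131 - 8*14 = 19
E = (dQ/dP)(P/Q) = (-8)(14/19) = -112/19

-112/19


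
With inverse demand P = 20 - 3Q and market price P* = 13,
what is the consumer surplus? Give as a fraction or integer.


Maximum willingness to pay (at Q=0): P_max = 20
Quantity demanded at P* = 13:
Q* = (20 - 13)/3 = 7/3
CS = (1/2) * Q* * (P_max - P*)
CS = (1/2) * 7/3 * (20 - 13)
CS = (1/2) * 7/3 * 7 = 49/6

49/6


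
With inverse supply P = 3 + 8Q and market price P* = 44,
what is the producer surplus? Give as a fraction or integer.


Minimum supply price (at Q=0): P_min = 3
Quantity supplied at P* = 44:
Q* = (44 - 3)/8 = 41/8
PS = (1/2) * Q* * (P* - P_min)
PS = (1/2) * 41/8 * (44 - 3)
PS = (1/2) * 41/8 * 41 = 1681/16

1681/16


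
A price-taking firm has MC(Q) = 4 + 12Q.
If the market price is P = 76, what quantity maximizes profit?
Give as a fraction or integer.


In perfect competition, profit is maximized where P = MC.
76 = 4 + 12Q
72 = 12Q
Q* = 72/12 = 6

6


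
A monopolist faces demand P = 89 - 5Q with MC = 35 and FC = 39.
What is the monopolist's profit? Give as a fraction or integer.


MR = MC: 89 - 10Q = 35
Q* = 27/5
P* = 89 - 5*27/5 = 62
Profit = (P* - MC)*Q* - FC
= (62 - 35)*27/5 - 39
= 27*27/5 - 39
= 729/5 - 39 = 534/5

534/5


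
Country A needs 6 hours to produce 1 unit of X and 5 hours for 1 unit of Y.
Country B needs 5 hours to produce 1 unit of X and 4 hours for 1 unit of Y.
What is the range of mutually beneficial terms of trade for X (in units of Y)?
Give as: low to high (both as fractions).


Opportunity cost of X for Country A = hours_X / hours_Y = 6/5 = 6/5 units of Y
Opportunity cost of X for Country B = hours_X / hours_Y = 5/4 = 5/4 units of Y
Terms of trade must be between the two opportunity costs.
Range: 6/5 to 5/4

6/5 to 5/4


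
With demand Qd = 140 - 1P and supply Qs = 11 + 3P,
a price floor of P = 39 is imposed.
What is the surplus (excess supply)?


At P = 39:
Qd = 140 - 1*39 = 101
Qs = 11 + 3*39 = 128
Surplus = Qs - Qd = 128 - 101 = 27

27


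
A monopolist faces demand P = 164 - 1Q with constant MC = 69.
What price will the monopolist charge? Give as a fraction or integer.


MR = 164 - 2Q
Set MR = MC: 164 - 2Q = 69
Q* = 95/2
Substitute into demand:
P* = 164 - 1*95/2 = 233/2

233/2


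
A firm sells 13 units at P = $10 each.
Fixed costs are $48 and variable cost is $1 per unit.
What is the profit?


Total Revenue = P * Q = 10 * 13 = $130
Total Cost = FC + VC*Q = 48 + 1*13 = $61
Profit = TR - TC = 130 - 61 = $69

$69


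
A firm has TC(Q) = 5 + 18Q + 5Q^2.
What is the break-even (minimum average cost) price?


AC(Q) = 5/Q + 18 + 5Q
To minimize: dAC/dQ = -5/Q^2 + 5 = 0
Q^2 = 5/5 = 1
Q* = 1
Min AC = 5/1 + 18 + 5*1
Min AC = 5 + 18 + 5 = 28

28


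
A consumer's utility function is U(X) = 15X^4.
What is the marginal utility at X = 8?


MU = dU/dX = 15*4*X^(4-1)
MU = 60*X^3
At X = 8:
MU = 60 * 8^3
MU = 60 * 512 = 30720

30720


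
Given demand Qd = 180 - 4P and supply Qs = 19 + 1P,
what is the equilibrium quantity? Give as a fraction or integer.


First find equilibrium price:
180 - 4P = 19 + 1P
P* = 161/5 = 161/5
Then substitute into demand:
Q* = 180 - 4 * 161/5 = 256/5

256/5


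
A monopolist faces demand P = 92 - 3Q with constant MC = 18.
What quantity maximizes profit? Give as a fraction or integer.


TR = P*Q = (92 - 3Q)Q = 92Q - 3Q^2
MR = dTR/dQ = 92 - 6Q
Set MR = MC:
92 - 6Q = 18
74 = 6Q
Q* = 74/6 = 37/3

37/3


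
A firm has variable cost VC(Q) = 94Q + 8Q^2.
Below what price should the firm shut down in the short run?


AVC(Q) = VC(Q)/Q = 94 + 8Q
AVC is increasing in Q, so minimum AVC is at Q -> 0+.
Min AVC = 94
The firm should shut down if P < 94.

94


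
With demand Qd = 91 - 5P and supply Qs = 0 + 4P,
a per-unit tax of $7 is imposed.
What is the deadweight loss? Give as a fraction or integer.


Pre-tax equilibrium quantity: Q* = 364/9
Post-tax equilibrium quantity: Q_tax = 224/9
Reduction in quantity: Q* - Q_tax = 140/9
DWL = (1/2) * tax * (Q* - Q_tax)
DWL = (1/2) * 7 * 140/9 = 490/9

490/9


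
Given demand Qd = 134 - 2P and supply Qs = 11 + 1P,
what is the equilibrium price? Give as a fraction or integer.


At equilibrium, Qd = Qs.
134 - 2P = 11 + 1P
134 - 11 = 2P + 1P
123 = 3P
P* = 123/3 = 41

41


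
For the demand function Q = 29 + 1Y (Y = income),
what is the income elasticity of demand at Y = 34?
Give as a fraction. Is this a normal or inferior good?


dQ/dY = 1
At Y = 34: Q = 29 + 1*34 = 63
Ey = (dQ/dY)(Y/Q) = 1 * 34 / 63 = 34/63
Since Ey > 0, this is a normal good.

34/63 (normal good)


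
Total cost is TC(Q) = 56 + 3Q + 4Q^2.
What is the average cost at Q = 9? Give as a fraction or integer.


TC(9) = 56 + 3*9 + 4*9^2
TC(9) = 56 + 27 + 324 = 407
AC = TC/Q = 407/9 = 407/9

407/9


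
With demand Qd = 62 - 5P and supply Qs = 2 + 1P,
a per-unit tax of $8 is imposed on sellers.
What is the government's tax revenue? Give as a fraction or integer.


With tax on sellers, new supply: Qs' = 2 + 1(P - 8)
= 1P - 6
New equilibrium quantity:
Q_new = 16/3
Tax revenue = tax * Q_new = 8 * 16/3 = 128/3

128/3


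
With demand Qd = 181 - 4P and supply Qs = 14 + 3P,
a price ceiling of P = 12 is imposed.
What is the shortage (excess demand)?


At P = 12:
Qd = 181 - 4*12 = 133
Qs = 14 + 3*12 = 50
Shortage = Qd - Qs = 133 - 50 = 83

83


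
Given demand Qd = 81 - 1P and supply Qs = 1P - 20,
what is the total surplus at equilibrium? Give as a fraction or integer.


Find equilibrium: 81 - 1P = 1P - 20
81 + 20 = 2P
P* = 101/2 = 101/2
Q* = 1*101/2 - 20 = 61/2
Inverse demand: P = 81 - Q/1, so P_max = 81
Inverse supply: P = 20 + Q/1, so P_min = 20
CS = (1/2) * 61/2 * (81 - 101/2) = 3721/8
PS = (1/2) * 61/2 * (101/2 - 20) = 3721/8
TS = CS + PS = 3721/8 + 3721/8 = 3721/4

3721/4


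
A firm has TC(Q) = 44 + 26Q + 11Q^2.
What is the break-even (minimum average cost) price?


AC(Q) = 44/Q + 26 + 11Q
To minimize: dAC/dQ = -44/Q^2 + 11 = 0
Q^2 = 44/11 = 4
Q* = 2
Min AC = 44/2 + 26 + 11*2
Min AC = 22 + 26 + 22 = 70

70


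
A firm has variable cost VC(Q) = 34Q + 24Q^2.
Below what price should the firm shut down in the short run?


AVC(Q) = VC(Q)/Q = 34 + 24Q
AVC is increasing in Q, so minimum AVC is at Q -> 0+.
Min AVC = 34
The firm should shut down if P < 34.

34


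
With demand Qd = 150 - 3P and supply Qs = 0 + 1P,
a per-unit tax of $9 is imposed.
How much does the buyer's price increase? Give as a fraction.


With a per-unit tax, the buyer's price increase depends on relative slopes.
Supply slope: d = 1, Demand slope: b = 3
Buyer's price increase = d * tax / (b + d)
= 1 * 9 / (3 + 1)
= 9 / 4 = 9/4

9/4


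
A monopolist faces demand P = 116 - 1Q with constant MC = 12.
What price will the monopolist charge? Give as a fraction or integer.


MR = 116 - 2Q
Set MR = MC: 116 - 2Q = 12
Q* = 52
Substitute into demand:
P* = 116 - 1*52 = 64

64


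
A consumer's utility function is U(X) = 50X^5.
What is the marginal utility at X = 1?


MU = dU/dX = 50*5*X^(5-1)
MU = 250*X^4
At X = 1:
MU = 250 * 1^4
MU = 250 * 1 = 250

250


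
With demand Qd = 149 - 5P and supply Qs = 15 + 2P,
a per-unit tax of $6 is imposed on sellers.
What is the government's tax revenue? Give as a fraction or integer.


With tax on sellers, new supply: Qs' = 15 + 2(P - 6)
= 3 + 2P
New equilibrium quantity:
Q_new = 313/7
Tax revenue = tax * Q_new = 6 * 313/7 = 1878/7

1878/7


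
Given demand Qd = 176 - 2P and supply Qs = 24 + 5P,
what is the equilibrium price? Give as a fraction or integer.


At equilibrium, Qd = Qs.
176 - 2P = 24 + 5P
176 - 24 = 2P + 5P
152 = 7P
P* = 152/7 = 152/7

152/7


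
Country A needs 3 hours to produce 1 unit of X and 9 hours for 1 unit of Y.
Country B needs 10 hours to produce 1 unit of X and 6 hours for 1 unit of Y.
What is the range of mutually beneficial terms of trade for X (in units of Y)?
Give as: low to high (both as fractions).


Opportunity cost of X for Country A = hours_X / hours_Y = 3/9 = 1/3 units of Y
Opportunity cost of X for Country B = hours_X / hours_Y = 10/6 = 5/3 units of Y
Terms of trade must be between the two opportunity costs.
Range: 1/3 to 5/3

1/3 to 5/3


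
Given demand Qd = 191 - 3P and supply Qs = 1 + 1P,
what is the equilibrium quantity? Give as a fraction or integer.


First find equilibrium price:
191 - 3P = 1 + 1P
P* = 190/4 = 95/2
Then substitute into demand:
Q* = 191 - 3 * 95/2 = 97/2

97/2


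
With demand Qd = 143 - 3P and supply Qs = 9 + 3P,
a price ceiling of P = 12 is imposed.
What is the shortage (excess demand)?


At P = 12:
Qd = 143 - 3*12 = 107
Qs = 9 + 3*12 = 45
Shortage = Qd - Qs = 107 - 45 = 62

62


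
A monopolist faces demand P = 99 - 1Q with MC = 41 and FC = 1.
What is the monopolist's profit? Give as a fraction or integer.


MR = MC: 99 - 2Q = 41
Q* = 29
P* = 99 - 1*29 = 70
Profit = (P* - MC)*Q* - FC
= (70 - 41)*29 - 1
= 29*29 - 1
= 841 - 1 = 840

840


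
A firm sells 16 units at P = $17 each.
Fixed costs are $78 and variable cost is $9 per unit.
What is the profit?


Total Revenue = P * Q = 17 * 16 = $272
Total Cost = FC + VC*Q = 78 + 9*16 = $222
Profit = TR - TC = 272 - 222 = $50

$50


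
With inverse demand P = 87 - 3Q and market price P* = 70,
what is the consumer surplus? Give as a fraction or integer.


Maximum willingness to pay (at Q=0): P_max = 87
Quantity demanded at P* = 70:
Q* = (87 - 70)/3 = 17/3
CS = (1/2) * Q* * (P_max - P*)
CS = (1/2) * 17/3 * (87 - 70)
CS = (1/2) * 17/3 * 17 = 289/6

289/6


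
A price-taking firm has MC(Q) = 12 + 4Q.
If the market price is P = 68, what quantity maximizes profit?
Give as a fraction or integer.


In perfect competition, profit is maximized where P = MC.
68 = 12 + 4Q
56 = 4Q
Q* = 56/4 = 14

14


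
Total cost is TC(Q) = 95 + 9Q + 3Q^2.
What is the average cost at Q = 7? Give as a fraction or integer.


TC(7) = 95 + 9*7 + 3*7^2
TC(7) = 95 + 63 + 147 = 305
AC = TC/Q = 305/7 = 305/7

305/7


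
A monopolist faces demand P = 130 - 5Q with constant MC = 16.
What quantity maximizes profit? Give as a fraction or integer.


TR = P*Q = (130 - 5Q)Q = 130Q - 5Q^2
MR = dTR/dQ = 130 - 10Q
Set MR = MC:
130 - 10Q = 16
114 = 10Q
Q* = 114/10 = 57/5

57/5


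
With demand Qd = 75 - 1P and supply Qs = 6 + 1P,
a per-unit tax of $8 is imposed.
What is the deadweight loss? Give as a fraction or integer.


Pre-tax equilibrium quantity: Q* = 81/2
Post-tax equilibrium quantity: Q_tax = 73/2
Reduction in quantity: Q* - Q_tax = 4
DWL = (1/2) * tax * (Q* - Q_tax)
DWL = (1/2) * 8 * 4 = 16

16


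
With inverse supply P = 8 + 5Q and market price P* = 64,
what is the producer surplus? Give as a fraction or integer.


Minimum supply price (at Q=0): P_min = 8
Quantity supplied at P* = 64:
Q* = (64 - 8)/5 = 56/5
PS = (1/2) * Q* * (P* - P_min)
PS = (1/2) * 56/5 * (64 - 8)
PS = (1/2) * 56/5 * 56 = 1568/5

1568/5


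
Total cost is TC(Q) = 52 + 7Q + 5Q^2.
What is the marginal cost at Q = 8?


MC = dTC/dQ = 7 + 2*5*Q
At Q = 8:
MC = 7 + 10*8
MC = 7 + 80 = 87

87


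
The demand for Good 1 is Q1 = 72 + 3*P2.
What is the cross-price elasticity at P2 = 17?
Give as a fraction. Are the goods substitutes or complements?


dQ1/dP2 = 3
At P2 = 17: Q1 = 72 + 3*17 = 123
Exy = (dQ1/dP2)(P2/Q1) = 3 * 17 / 123 = 17/41
Since Exy > 0, the goods are substitutes.

17/41 (substitutes)


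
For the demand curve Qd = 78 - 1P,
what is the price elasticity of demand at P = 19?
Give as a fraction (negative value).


dQ/dP = -1
At P = 19: Q = 78 - 1*19 = 59
E = (dQ/dP)(P/Q) = (-1)(19/59) = -19/59

-19/59


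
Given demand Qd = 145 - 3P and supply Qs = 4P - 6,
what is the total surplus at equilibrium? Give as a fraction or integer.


Find equilibrium: 145 - 3P = 4P - 6
145 + 6 = 7P
P* = 151/7 = 151/7
Q* = 4*151/7 - 6 = 562/7
Inverse demand: P = 145/3 - Q/3, so P_max = 145/3
Inverse supply: P = 3/2 + Q/4, so P_min = 3/2
CS = (1/2) * 562/7 * (145/3 - 151/7) = 157922/147
PS = (1/2) * 562/7 * (151/7 - 3/2) = 78961/98
TS = CS + PS = 157922/147 + 78961/98 = 78961/42

78961/42


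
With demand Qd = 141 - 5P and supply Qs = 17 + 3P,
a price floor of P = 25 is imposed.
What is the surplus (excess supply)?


At P = 25:
Qd = 141 - 5*25 = 16
Qs = 17 + 3*25 = 92
Surplus = Qs - Qd = 92 - 16 = 76

76


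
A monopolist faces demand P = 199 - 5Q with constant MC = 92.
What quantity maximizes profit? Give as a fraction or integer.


TR = P*Q = (199 - 5Q)Q = 199Q - 5Q^2
MR = dTR/dQ = 199 - 10Q
Set MR = MC:
199 - 10Q = 92
107 = 10Q
Q* = 107/10 = 107/10

107/10


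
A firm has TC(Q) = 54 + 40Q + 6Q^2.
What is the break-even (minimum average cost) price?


AC(Q) = 54/Q + 40 + 6Q
To minimize: dAC/dQ = -54/Q^2 + 6 = 0
Q^2 = 54/6 = 9
Q* = 3
Min AC = 54/3 + 40 + 6*3
Min AC = 18 + 40 + 18 = 76

76


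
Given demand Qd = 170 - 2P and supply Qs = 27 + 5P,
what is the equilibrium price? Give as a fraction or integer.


At equilibrium, Qd = Qs.
170 - 2P = 27 + 5P
170 - 27 = 2P + 5P
143 = 7P
P* = 143/7 = 143/7

143/7


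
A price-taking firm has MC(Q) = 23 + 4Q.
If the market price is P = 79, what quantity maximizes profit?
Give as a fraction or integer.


In perfect competition, profit is maximized where P = MC.
79 = 23 + 4Q
56 = 4Q
Q* = 56/4 = 14

14


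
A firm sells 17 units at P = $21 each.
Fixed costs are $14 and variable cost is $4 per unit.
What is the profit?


Total Revenue = P * Q = 21 * 17 = $357
Total Cost = FC + VC*Q = 14 + 4*17 = $82
Profit = TR - TC = 357 - 82 = $275

$275


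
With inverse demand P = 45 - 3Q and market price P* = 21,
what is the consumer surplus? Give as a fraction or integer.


Maximum willingness to pay (at Q=0): P_max = 45
Quantity demanded at P* = 21:
Q* = (45 - 21)/3 = 8
CS = (1/2) * Q* * (P_max - P*)
CS = (1/2) * 8 * (45 - 21)
CS = (1/2) * 8 * 24 = 96

96


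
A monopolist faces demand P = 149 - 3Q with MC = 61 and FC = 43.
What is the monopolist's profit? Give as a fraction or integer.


MR = MC: 149 - 6Q = 61
Q* = 44/3
P* = 149 - 3*44/3 = 105
Profit = (P* - MC)*Q* - FC
= (105 - 61)*44/3 - 43
= 44*44/3 - 43
= 1936/3 - 43 = 1807/3

1807/3


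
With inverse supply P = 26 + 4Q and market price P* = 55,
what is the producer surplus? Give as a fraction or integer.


Minimum supply price (at Q=0): P_min = 26
Quantity supplied at P* = 55:
Q* = (55 - 26)/4 = 29/4
PS = (1/2) * Q* * (P* - P_min)
PS = (1/2) * 29/4 * (55 - 26)
PS = (1/2) * 29/4 * 29 = 841/8

841/8


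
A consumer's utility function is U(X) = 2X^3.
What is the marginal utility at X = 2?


MU = dU/dX = 2*3*X^(3-1)
MU = 6*X^2
At X = 2:
MU = 6 * 2^2
MU = 6 * 4 = 24

24


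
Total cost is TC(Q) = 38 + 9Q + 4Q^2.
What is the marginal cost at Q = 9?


MC = dTC/dQ = 9 + 2*4*Q
At Q = 9:
MC = 9 + 8*9
MC = 9 + 72 = 81

81


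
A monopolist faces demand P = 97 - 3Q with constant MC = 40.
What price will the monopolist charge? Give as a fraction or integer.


MR = 97 - 6Q
Set MR = MC: 97 - 6Q = 40
Q* = 19/2
Substitute into demand:
P* = 97 - 3*19/2 = 137/2

137/2


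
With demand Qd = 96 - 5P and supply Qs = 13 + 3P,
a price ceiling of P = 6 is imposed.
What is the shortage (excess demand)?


At P = 6:
Qd = 96 - 5*6 = 66
Qs = 13 + 3*6 = 31
Shortage = Qd - Qs = 66 - 31 = 35

35


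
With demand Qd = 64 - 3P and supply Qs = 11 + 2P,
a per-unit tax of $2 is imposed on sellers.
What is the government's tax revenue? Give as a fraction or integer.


With tax on sellers, new supply: Qs' = 11 + 2(P - 2)
= 7 + 2P
New equilibrium quantity:
Q_new = 149/5
Tax revenue = tax * Q_new = 2 * 149/5 = 298/5

298/5


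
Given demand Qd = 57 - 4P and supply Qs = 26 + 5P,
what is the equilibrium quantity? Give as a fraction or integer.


First find equilibrium price:
57 - 4P = 26 + 5P
P* = 31/9 = 31/9
Then substitute into demand:
Q* = 57 - 4 * 31/9 = 389/9

389/9


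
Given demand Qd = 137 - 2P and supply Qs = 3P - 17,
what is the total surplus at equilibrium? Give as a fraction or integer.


Find equilibrium: 137 - 2P = 3P - 17
137 + 17 = 5P
P* = 154/5 = 154/5
Q* = 3*154/5 - 17 = 377/5
Inverse demand: P = 137/2 - Q/2, so P_max = 137/2
Inverse supply: P = 17/3 + Q/3, so P_min = 17/3
CS = (1/2) * 377/5 * (137/2 - 154/5) = 142129/100
PS = (1/2) * 377/5 * (154/5 - 17/3) = 142129/150
TS = CS + PS = 142129/100 + 142129/150 = 142129/60

142129/60


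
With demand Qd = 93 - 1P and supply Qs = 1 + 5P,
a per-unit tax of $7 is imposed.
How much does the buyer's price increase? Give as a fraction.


With a per-unit tax, the buyer's price increase depends on relative slopes.
Supply slope: d = 5, Demand slope: b = 1
Buyer's price increase = d * tax / (b + d)
= 5 * 7 / (1 + 5)
= 35 / 6 = 35/6

35/6


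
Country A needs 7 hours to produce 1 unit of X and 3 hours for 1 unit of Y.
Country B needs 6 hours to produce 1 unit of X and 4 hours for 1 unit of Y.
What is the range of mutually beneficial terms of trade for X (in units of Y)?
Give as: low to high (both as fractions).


Opportunity cost of X for Country A = hours_X / hours_Y = 7/3 = 7/3 units of Y
Opportunity cost of X for Country B = hours_X / hours_Y = 6/4 = 3/2 units of Y
Terms of trade must be between the two opportunity costs.
Range: 3/2 to 7/3

3/2 to 7/3


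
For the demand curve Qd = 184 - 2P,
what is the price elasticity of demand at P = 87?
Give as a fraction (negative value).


dQ/dP = -2
At P = 87: Q = 184 - 2*87 = 10
E = (dQ/dP)(P/Q) = (-2)(87/10) = -87/5

-87/5


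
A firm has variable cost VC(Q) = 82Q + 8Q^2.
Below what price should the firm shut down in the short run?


AVC(Q) = VC(Q)/Q = 82 + 8Q
AVC is increasing in Q, so minimum AVC is at Q -> 0+.
Min AVC = 82
The firm should shut down if P < 82.

82


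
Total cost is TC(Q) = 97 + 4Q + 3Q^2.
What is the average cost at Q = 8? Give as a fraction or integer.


TC(8) = 97 + 4*8 + 3*8^2
TC(8) = 97 + 32 + 192 = 321
AC = TC/Q = 321/8 = 321/8

321/8


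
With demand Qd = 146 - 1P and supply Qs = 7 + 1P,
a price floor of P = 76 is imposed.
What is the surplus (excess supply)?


At P = 76:
Qd = 146 - 1*76 = 70
Qs = 7 + 1*76 = 83
Surplus = Qs - Qd = 83 - 70 = 13

13


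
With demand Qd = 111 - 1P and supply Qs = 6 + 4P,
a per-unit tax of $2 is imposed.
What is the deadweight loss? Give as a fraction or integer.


Pre-tax equilibrium quantity: Q* = 90
Post-tax equilibrium quantity: Q_tax = 442/5
Reduction in quantity: Q* - Q_tax = 8/5
DWL = (1/2) * tax * (Q* - Q_tax)
DWL = (1/2) * 2 * 8/5 = 8/5

8/5


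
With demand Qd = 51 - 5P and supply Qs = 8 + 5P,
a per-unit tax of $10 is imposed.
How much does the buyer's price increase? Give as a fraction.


With a per-unit tax, the buyer's price increase depends on relative slopes.
Supply slope: d = 5, Demand slope: b = 5
Buyer's price increase = d * tax / (b + d)
= 5 * 10 / (5 + 5)
= 50 / 10 = 5

5


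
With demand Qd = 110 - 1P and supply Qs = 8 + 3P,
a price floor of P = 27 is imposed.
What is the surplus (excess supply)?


At P = 27:
Qd = 110 - 1*27 = 83
Qs = 8 + 3*27 = 89
Surplus = Qs - Qd = 89 - 83 = 6

6


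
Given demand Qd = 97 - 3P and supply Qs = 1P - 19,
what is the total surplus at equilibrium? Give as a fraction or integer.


Find equilibrium: 97 - 3P = 1P - 19
97 + 19 = 4P
P* = 116/4 = 29
Q* = 1*29 - 19 = 10
Inverse demand: P = 97/3 - Q/3, so P_max = 97/3
Inverse supply: P = 19 + Q/1, so P_min = 19
CS = (1/2) * 10 * (97/3 - 29) = 50/3
PS = (1/2) * 10 * (29 - 19) = 50
TS = CS + PS = 50/3 + 50 = 200/3

200/3


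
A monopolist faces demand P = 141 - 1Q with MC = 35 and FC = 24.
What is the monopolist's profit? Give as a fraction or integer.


MR = MC: 141 - 2Q = 35
Q* = 53
P* = 141 - 1*53 = 88
Profit = (P* - MC)*Q* - FC
= (88 - 35)*53 - 24
= 53*53 - 24
= 2809 - 24 = 2785

2785


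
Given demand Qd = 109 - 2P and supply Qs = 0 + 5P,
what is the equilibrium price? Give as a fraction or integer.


At equilibrium, Qd = Qs.
109 - 2P = 0 + 5P
109 - 0 = 2P + 5P
109 = 7P
P* = 109/7 = 109/7

109/7


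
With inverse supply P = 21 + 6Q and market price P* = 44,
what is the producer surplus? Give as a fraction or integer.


Minimum supply price (at Q=0): P_min = 21
Quantity supplied at P* = 44:
Q* = (44 - 21)/6 = 23/6
PS = (1/2) * Q* * (P* - P_min)
PS = (1/2) * 23/6 * (44 - 21)
PS = (1/2) * 23/6 * 23 = 529/12

529/12


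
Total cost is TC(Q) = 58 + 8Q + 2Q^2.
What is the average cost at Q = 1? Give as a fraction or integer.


TC(1) = 58 + 8*1 + 2*1^2
TC(1) = 58 + 8 + 2 = 68
AC = TC/Q = 68/1 = 68

68


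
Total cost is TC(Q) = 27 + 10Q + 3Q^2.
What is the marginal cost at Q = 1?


MC = dTC/dQ = 10 + 2*3*Q
At Q = 1:
MC = 10 + 6*1
MC = 10 + 6 = 16

16


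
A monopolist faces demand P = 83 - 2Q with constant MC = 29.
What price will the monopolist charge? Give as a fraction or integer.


MR = 83 - 4Q
Set MR = MC: 83 - 4Q = 29
Q* = 27/2
Substitute into demand:
P* = 83 - 2*27/2 = 56

56


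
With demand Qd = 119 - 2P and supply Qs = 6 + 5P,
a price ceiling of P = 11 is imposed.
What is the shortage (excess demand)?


At P = 11:
Qd = 119 - 2*11 = 97
Qs = 6 + 5*11 = 61
Shortage = Qd - Qs = 97 - 61 = 36

36


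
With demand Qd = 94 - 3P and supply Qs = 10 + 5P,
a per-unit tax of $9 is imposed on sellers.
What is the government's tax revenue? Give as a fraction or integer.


With tax on sellers, new supply: Qs' = 10 + 5(P - 9)
= 5P - 35
New equilibrium quantity:
Q_new = 365/8
Tax revenue = tax * Q_new = 9 * 365/8 = 3285/8

3285/8


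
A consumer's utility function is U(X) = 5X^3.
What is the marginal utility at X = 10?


MU = dU/dX = 5*3*X^(3-1)
MU = 15*X^2
At X = 10:
MU = 15 * 10^2
MU = 15 * 100 = 1500

1500


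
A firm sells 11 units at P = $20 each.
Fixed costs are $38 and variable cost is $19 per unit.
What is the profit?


Total Revenue = P * Q = 20 * 11 = $220
Total Cost = FC + VC*Q = 38 + 19*11 = $247
Profit = TR - TC = 220 - 247 = $-27

$-27


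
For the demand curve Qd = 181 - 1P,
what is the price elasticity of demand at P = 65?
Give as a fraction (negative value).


dQ/dP = -1
At P = 65: Q = 181 - 1*65 = 116
E = (dQ/dP)(P/Q) = (-1)(65/116) = -65/116

-65/116


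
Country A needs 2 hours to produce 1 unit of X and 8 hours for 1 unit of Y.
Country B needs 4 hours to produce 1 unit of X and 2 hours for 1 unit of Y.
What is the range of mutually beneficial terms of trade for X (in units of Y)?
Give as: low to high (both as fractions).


Opportunity cost of X for Country A = hours_X / hours_Y = 2/8 = 1/4 units of Y
Opportunity cost of X for Country B = hours_X / hours_Y = 4/2 = 2 units of Y
Terms of trade must be between the two opportunity costs.
Range: 1/4 to 2

1/4 to 2


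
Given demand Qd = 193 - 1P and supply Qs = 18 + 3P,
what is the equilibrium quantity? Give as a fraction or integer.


First find equilibrium price:
193 - 1P = 18 + 3P
P* = 175/4 = 175/4
Then substitute into demand:
Q* = 193 - 1 * 175/4 = 597/4

597/4


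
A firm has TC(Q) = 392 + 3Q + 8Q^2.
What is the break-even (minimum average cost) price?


AC(Q) = 392/Q + 3 + 8Q
To minimize: dAC/dQ = -392/Q^2 + 8 = 0
Q^2 = 392/8 = 49
Q* = 7
Min AC = 392/7 + 3 + 8*7
Min AC = 56 + 3 + 56 = 115

115
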